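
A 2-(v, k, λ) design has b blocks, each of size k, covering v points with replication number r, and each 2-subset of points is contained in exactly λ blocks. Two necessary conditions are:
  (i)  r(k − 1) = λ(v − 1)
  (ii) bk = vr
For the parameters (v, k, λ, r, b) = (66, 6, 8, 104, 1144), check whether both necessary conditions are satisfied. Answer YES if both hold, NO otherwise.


Condition (i): r(k − 1) = 104·5 = 520; λ(v − 1) = 8·65 = 520. Match? YES.
Condition (ii): bk = 1144·6 = 6864; vr = 66·104 = 6864. Match? YES.
Both conditions hold? YES.

YES


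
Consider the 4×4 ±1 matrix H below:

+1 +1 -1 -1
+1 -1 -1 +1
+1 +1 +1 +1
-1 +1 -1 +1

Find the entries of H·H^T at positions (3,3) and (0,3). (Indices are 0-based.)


Row 0 of H: [1, 1, -1, -1].
Row 3 of H: [-1, 1, -1, 1].
(H·H^T)[3][3] = Σ_j H[3][j]·H[3][j] = (-1)² + (1)² + (-1)² + (1)² = 1 + 1 + 1 + 1 = 4.
(H·H^T)[0][3] = Σ_j H[0][j]·H[3][j] = (1)·(-1) + (1)·(1) + (-1)·(-1) + (-1)·(1) = -1 + 1 + 1 + -1 = 0.
So rows 0 and 3 are orthogonal; the diagonal entry equals n = 4.

(3,3) entry = 4; (0,3) entry = 0.


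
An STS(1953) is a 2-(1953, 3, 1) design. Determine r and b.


An STS(v) is a 2-(v, 3, 1) BIBD: block size k = 3, λ = 1.
Replication: r(k − 1) = λ(v − 1) ⇒ r·2 = 1953 − 1 = 1952 ⇒ r = 976.
Block count: bk = vr ⇒ b·3 = 1953·976 = 1906128 ⇒ b = 635376.

r = 976, b = 635376.


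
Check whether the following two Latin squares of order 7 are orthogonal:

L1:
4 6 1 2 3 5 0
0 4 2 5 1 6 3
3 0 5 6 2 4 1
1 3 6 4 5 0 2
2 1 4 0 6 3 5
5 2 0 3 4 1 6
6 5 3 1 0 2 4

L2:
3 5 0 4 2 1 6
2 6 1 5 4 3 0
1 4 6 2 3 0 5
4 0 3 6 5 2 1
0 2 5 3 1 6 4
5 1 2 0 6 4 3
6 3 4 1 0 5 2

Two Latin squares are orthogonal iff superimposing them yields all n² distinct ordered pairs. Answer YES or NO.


Form the n² = 49 superimposed pairs (L1[i][j], L2[i][j]), row by row (rows and columns indexed from 0):
row 0: (4,3) (6,5) (1,0) (2,4) (3,2) (5,1) (0,6)
row 1: (0,2) (4,6) (2,1) (5,5) (1,4) (6,3) (3,0)
row 2: (3,1) (0,4) (5,6) (6,2) (2,3) (4,0) (1,5)
row 3: (1,4) (3,0) (6,3) (4,6) (5,5) (0,2) (2,1)
row 4: (2,0) (1,2) (4,5) (0,3) (6,1) (3,6) (5,4)
row 5: (5,5) (2,1) (0,2) (3,0) (4,6) (1,4) (6,3)
row 6: (6,6) (5,3) (3,4) (1,1) (0,0) (2,5) (4,2)
Orthogonality requires all 49 pairs distinct.
But the pair (1,4) repeats: cell (1,4) has L1 = 1, L2 = 4, and cell (3,0) has L1 = 1, L2 = 4.
A repeated pair means some other pair never occurs (only 35 distinct pairs out of 49), so the squares are not orthogonal.
Conclusion: NO.

NO


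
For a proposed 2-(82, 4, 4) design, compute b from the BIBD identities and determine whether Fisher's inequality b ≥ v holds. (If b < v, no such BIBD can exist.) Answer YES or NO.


b = λv(v − 1)/(k(k − 1)) = 4·82·81/(4·3) = 26568/12 = 2214.
Compare with v = 82: b ≥ v, so Fisher's inequality holds.

YES


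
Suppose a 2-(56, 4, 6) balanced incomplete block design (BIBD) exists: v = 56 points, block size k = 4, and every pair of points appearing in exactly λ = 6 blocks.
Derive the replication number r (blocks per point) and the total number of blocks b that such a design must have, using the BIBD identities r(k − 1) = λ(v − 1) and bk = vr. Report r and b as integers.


Any 2-(v, k, λ) BIBD satisfies two necessary conditions:
  (i)  Each point sits in r blocks, and counting incidences through any fixed point gives r(k − 1) = λ(v − 1), so r = λ(v − 1)/(k − 1).
  (ii) Total incidences bk = vr, so b = vr/k.
Step 1: r = λ(v − 1)/(k − 1) = 6·(56 − 1)/(4 − 1) = 6·55/3 = 330/3 = 110.
Step 2: b = vr/k = 56·110/4 = 6160/4 = 1540.
Check integrality: r = 110 ∈ Z ✓, b = 1540 ∈ Z ✓.
(These identities are necessary conditions: they determine r and b for any design with these parameters, but do not by themselves prove that one exists.)

r = 110, b = 1540.


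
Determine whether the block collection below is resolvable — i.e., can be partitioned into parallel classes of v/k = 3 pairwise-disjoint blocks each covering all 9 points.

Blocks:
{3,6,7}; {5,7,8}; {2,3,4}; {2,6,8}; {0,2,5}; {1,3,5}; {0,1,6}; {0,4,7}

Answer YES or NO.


v = 9, block size k = 3, number of blocks = 8.
For resolvability, blocks must partition into parallel classes of size v/k = 3.
Total blocks must therefore be a multiple of 3: 8 = 3·2 + 2 ⇒ not divisible ✗.
Resolvable? NO.

NO


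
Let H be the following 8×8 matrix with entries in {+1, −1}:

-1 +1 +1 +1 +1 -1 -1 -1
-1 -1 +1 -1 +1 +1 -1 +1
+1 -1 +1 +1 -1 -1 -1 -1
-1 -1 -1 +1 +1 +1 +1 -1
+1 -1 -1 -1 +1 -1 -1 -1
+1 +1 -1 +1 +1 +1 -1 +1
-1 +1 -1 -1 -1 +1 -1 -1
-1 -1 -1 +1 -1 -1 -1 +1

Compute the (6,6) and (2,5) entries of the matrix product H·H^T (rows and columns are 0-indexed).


Row 2 of H: [1, -1, 1, 1, -1, -1, -1, -1].
Row 5 of H: [1, 1, -1, 1, 1, 1, -1, 1].
Row 6 of H: [-1, 1, -1, -1, -1, 1, -1, -1].
(H·H^T)[6][6] = Σ_j H[6][j]·H[6][j] = (-1)² + (1)² + (-1)² + (-1)² + (-1)² + (1)² + (-1)² + (-1)² = 1 + 1 + 1 + 1 + 1 + 1 + 1 + 1 = 8.
(H·H^T)[2][5] = Σ_j H[2][j]·H[5][j] = (1)·(1) + (-1)·(1) + (1)·(-1) + (1)·(1) + (-1)·(1) + (-1)·(1) + (-1)·(-1) + (-1)·(1) = 1 + -1 + -1 + 1 + -1 + -1 + 1 + -1 = -2.
Rows 2 and 5 are not orthogonal (dot product = -2 ≠ 0), so H is not a Hadamard matrix.

(6,6) entry = 8; (2,5) entry = -2.


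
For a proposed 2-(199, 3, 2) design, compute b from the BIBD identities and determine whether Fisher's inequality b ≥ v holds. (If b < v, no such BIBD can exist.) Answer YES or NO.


b = λv(v − 1)/(k(k − 1)) = 2·199·198/(3·2) = 78804/6 = 13134.
Compare with v = 199: b ≥ v, so Fisher's inequality holds.

YES


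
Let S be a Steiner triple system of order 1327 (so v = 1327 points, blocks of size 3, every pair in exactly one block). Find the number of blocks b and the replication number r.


An STS(v) is a 2-(v, 3, 1) BIBD: block size k = 3, λ = 1.
Replication: r(k − 1) = λ(v − 1) ⇒ r·2 = 1327 − 1 = 1326 ⇒ r = 663.
Block count: bk = vr ⇒ b·3 = 1327·663 = 879801 ⇒ b = 293267.

r = 663, b = 293267.


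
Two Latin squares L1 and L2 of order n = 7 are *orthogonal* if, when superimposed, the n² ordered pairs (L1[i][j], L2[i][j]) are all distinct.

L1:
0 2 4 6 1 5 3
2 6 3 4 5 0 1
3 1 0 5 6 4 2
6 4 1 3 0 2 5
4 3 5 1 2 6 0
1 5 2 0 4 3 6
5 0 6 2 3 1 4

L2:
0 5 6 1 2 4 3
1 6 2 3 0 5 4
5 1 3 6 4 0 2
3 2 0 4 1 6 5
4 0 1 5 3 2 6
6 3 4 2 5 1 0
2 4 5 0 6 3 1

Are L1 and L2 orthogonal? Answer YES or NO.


Form the n² = 49 superimposed pairs (L1[i][j], L2[i][j]), row by row (rows and columns indexed from 0):
row 0: (0,0) (2,5) (4,6) (6,1) (1,2) (5,4) (3,3)
row 1: (2,1) (6,6) (3,2) (4,3) (5,0) (0,5) (1,4)
row 2: (3,5) (1,1) (0,3) (5,6) (6,4) (4,0) (2,2)
row 3: (6,3) (4,2) (1,0) (3,4) (0,1) (2,6) (5,5)
row 4: (4,4) (3,0) (5,1) (1,5) (2,3) (6,2) (0,6)
row 5: (1,6) (5,3) (2,4) (0,2) (4,5) (3,1) (6,0)
row 6: (5,2) (0,4) (6,5) (2,0) (3,6) (1,3) (4,1)
Orthogonality requires all 49 pairs distinct.
Check by first coordinate: for each symbol s of L1, list the L2 entries in the n cells where L1 = s; they must all differ.
  L1 = 0: L2 entries (in reading order) 0, 5, 3, 1, 6, 2, 4 — all 7 distinct ✓
  L1 = 1: L2 entries (in reading order) 2, 4, 1, 0, 5, 6, 3 — all 7 distinct ✓
  L1 = 2: L2 entries (in reading order) 5, 1, 2, 6, 3, 4, 0 — all 7 distinct ✓
  L1 = 3: L2 entries (in reading order) 3, 2, 5, 4, 0, 1, 6 — all 7 distinct ✓
  L1 = 4: L2 entries (in reading order) 6, 3, 0, 2, 4, 5, 1 — all 7 distinct ✓
  L1 = 5: L2 entries (in reading order) 4, 0, 6, 5, 1, 3, 2 — all 7 distinct ✓
  L1 = 6: L2 entries (in reading order) 1, 6, 4, 3, 2, 0, 5 — all 7 distinct ✓
Every symbol of L1 meets every symbol of L2 exactly once, so all 49 pairs are distinct (49 of 49).
Conclusion: YES.

YES


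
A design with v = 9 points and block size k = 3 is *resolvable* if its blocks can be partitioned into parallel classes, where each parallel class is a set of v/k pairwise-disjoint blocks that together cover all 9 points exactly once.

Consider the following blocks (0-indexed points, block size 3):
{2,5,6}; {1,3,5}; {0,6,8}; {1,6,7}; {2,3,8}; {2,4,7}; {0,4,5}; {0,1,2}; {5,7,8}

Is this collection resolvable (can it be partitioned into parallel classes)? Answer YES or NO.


v = 9, block size k = 3, number of blocks = 9.
For resolvability, blocks must partition into parallel classes of size v/k = 3.
Total blocks must therefore be a multiple of 3: 9 = 3·3 + 0 ⇒ divisible ✓.
Consider block {2,5,6}. It intersects every other block in the collection, so no parallel class of size 3 can contain it.
Since every block must belong to some parallel class in a resolution, the collection cannot be partitioned into parallel classes.
Resolvable? NO.

NO


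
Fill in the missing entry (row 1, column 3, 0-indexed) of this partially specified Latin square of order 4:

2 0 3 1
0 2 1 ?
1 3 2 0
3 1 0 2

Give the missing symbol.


Row 1 contains symbols [0, 1, 2] — missing [3].
Column 3 contains symbols [0, 1, 2] — missing [3].
The missing symbol must appear in both missing sets; intersection = [3].
Therefore the hidden value is 3.

Missing value = 3.


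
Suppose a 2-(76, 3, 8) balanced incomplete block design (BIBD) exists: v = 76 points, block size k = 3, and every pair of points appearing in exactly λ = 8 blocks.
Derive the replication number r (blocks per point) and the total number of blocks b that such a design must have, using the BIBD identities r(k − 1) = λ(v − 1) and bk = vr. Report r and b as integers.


Any 2-(v, k, λ) BIBD satisfies two necessary conditions:
  (i)  Each point sits in r blocks, and counting incidences through any fixed point gives r(k − 1) = λ(v − 1), so r = λ(v − 1)/(k − 1).
  (ii) Total incidences bk = vr, so b = vr/k.
Step 1: r = λ(v − 1)/(k − 1) = 8·(76 − 1)/(3 − 1) = 8·75/2 = 600/2 = 300.
Step 2: b = vr/k = 76·300/3 = 22800/3 = 7600.
Check integrality: r = 300 ∈ Z ✓, b = 7600 ∈ Z ✓.
(These identities are necessary conditions: they determine r and b for any design with these parameters, but do not by themselves prove that one exists.)

r = 300, b = 7600.


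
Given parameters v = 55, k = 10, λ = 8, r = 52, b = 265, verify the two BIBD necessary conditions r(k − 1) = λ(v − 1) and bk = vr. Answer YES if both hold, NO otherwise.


Condition (i): r(k − 1) = 52·9 = 468; λ(v − 1) = 8·54 = 432. Match? NO.
Condition (ii): bk = 265·10 = 2650; vr = 55·52 = 2860. Match? NO.
Both conditions hold? NO.

NO


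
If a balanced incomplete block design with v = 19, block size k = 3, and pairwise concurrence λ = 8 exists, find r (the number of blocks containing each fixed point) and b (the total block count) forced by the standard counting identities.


Any 2-(v, k, λ) BIBD satisfies two necessary conditions:
  (i)  Each point sits in r blocks, and counting incidences through any fixed point gives r(k − 1) = λ(v − 1), so r = λ(v − 1)/(k − 1).
  (ii) Total incidences bk = vr, so b = vr/k.
Step 1: r = λ(v − 1)/(k − 1) = 8·(19 − 1)/(3 − 1) = 8·18/2 = 144/2 = 72.
Step 2: b = vr/k = 19·72/3 = 1368/3 = 456.
Check integrality: r = 72 ∈ Z ✓, b = 456 ∈ Z ✓.
(These identities are necessary conditions: they determine r and b for any design with these parameters, but do not by themselves prove that one exists.)

r = 72, b = 456.


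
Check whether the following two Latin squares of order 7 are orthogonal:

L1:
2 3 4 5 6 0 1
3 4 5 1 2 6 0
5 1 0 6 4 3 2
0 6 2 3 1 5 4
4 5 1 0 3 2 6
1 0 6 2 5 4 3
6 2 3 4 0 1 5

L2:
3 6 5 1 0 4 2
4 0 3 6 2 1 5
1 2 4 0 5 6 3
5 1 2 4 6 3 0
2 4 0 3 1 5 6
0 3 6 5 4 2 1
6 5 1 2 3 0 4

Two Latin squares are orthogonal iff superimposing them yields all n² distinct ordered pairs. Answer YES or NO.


Form the n² = 49 superimposed pairs (L1[i][j], L2[i][j]), row by row (rows and columns indexed from 0):
row 0: (2,3) (3,6) (4,5) (5,1) (6,0) (0,4) (1,2)
row 1: (3,4) (4,0) (5,3) (1,6) (2,2) (6,1) (0,5)
row 2: (5,1) (1,2) (0,4) (6,0) (4,5) (3,6) (2,3)
row 3: (0,5) (6,1) (2,2) (3,4) (1,6) (5,3) (4,0)
row 4: (4,2) (5,4) (1,0) (0,3) (3,1) (2,5) (6,6)
row 5: (1,0) (0,3) (6,6) (2,5) (5,4) (4,2) (3,1)
row 6: (6,6) (2,5) (3,1) (4,2) (0,3) (1,0) (5,4)
Orthogonality requires all 49 pairs distinct.
But the pair (5,1) repeats: cell (0,3) has L1 = 5, L2 = 1, and cell (2,0) has L1 = 5, L2 = 1.
A repeated pair means some other pair never occurs (only 21 distinct pairs out of 49), so the squares are not orthogonal.
Conclusion: NO.

NO


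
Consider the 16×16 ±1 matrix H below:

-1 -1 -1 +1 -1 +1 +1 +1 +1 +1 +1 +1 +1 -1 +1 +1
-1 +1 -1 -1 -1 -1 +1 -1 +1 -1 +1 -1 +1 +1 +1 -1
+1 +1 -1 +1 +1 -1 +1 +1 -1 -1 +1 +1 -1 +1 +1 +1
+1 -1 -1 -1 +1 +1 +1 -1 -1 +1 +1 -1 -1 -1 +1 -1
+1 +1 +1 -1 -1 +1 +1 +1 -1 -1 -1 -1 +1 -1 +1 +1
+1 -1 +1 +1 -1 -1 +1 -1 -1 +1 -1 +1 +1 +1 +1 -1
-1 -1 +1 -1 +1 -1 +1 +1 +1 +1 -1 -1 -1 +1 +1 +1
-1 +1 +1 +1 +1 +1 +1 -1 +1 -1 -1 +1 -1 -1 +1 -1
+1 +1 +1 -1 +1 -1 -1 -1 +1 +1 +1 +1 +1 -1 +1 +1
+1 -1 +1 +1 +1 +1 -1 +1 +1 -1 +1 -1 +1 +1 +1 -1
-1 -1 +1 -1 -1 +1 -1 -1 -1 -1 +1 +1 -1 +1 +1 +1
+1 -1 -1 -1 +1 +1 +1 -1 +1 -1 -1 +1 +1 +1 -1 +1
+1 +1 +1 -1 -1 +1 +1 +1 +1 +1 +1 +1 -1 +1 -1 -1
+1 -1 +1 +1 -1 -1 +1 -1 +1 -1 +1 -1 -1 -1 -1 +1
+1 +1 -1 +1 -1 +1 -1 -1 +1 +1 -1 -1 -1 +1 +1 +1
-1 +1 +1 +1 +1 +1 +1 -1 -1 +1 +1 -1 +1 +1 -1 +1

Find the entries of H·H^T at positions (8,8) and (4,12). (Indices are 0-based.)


Row 4 of H: [1, 1, 1, -1, -1, 1, 1, 1, -1, -1, -1, -1, 1, -1, 1, 1].
Row 8 of H: [1, 1, 1, -1, 1, -1, -1, -1, 1, 1, 1, 1, 1, -1, 1, 1].
Row 12 of H: [1, 1, 1, -1, -1, 1, 1, 1, 1, 1, 1, 1, -1, 1, -1, -1].
(H·H^T)[8][8] = Σ_j H[8][j]·H[8][j] = (1)² + (1)² + (1)² + (-1)² + (1)² + (-1)² + (-1)² + (-1)² + (1)² + (1)² + (1)² + (1)² + (1)² + (-1)² + (1)² + (1)² = 1 + 1 + 1 + 1 + 1 + 1 + 1 + 1 + 1 + 1 + 1 + 1 + 1 + 1 + 1 + 1 = 16.
(H·H^T)[4][12] = Σ_j H[4][j]·H[12][j] = (1)·(1) + (1)·(1) + (1)·(1) + (-1)·(-1) + (-1)·(-1) + (1)·(1) + (1)·(1) + (1)·(1) + (-1)·(1) + (-1)·(1) + (-1)·(1) + (-1)·(1) + (1)·(-1) + (-1)·(1) + (1)·(-1) + (1)·(-1) = 1 + 1 + 1 + 1 + 1 + 1 + 1 + 1 + -1 + -1 + -1 + -1 + -1 + -1 + -1 + -1 = 0.
So rows 4 and 12 are orthogonal; the diagonal entry equals n = 16.

(8,8) entry = 16; (4,12) entry = 0.


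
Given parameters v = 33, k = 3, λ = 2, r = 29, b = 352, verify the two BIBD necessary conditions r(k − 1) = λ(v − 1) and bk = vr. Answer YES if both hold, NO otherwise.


Condition (i): r(k − 1) = 29·2 = 58; λ(v − 1) = 2·32 = 64. Match? NO.
Condition (ii): bk = 352·3 = 1056; vr = 33·29 = 957. Match? NO.
Both conditions hold? NO.

NO


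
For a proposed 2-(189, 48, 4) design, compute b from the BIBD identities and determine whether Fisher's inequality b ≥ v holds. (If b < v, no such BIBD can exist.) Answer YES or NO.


r = λ(v − 1)/(k − 1) = 4·188/47 = 16.
b = vr/k = 189·16/48 = 63.
Fisher's inequality: b ≥ v ⇔ 63 ≥ 189? NO.

NO


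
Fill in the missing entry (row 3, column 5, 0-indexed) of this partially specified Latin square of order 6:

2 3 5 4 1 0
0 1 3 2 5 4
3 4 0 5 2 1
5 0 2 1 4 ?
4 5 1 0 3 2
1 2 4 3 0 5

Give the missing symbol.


Row 3 contains symbols [0, 1, 2, 4, 5] — missing [3].
Column 5 contains symbols [0, 1, 2, 4, 5] — missing [3].
The missing symbol must appear in both missing sets; intersection = [3].
Therefore the hidden value is 3.

Missing value = 3.


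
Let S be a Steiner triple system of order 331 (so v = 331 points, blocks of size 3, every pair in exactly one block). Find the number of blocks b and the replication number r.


An STS(v) is a 2-(v, 3, 1) BIBD: block size k = 3, λ = 1.
Replication: r(k − 1) = λ(v − 1) ⇒ r·2 = 331 − 1 = 330 ⇒ r = 165.
Block count: b = v(v − 1)/6 = 331·330/6 = 109230/6 = 18205.
(Check via bk = vr: 18205·3 = 54615 = 331·165 = 54615 ✓.)

r = 165, b = 18205.


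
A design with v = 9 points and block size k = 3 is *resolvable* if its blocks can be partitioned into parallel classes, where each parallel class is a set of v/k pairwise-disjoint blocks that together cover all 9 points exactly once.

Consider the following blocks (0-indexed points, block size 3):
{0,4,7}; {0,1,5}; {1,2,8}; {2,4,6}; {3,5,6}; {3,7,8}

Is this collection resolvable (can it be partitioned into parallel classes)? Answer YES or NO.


v = 9, block size k = 3, number of blocks = 6.
For resolvability, blocks must partition into parallel classes of size v/k = 3.
Total blocks must therefore be a multiple of 3: 6 = 3·2 + 0 ⇒ divisible ✓.
Greedy packing gives 2 candidate class(es). Each should be a full parallel class (size 3, covers all 9 points).
  Class 1 (3 blocks): {0,4,7}; {1,2,8}; {3,5,6}. Points covered: [0, 1, 2, 3, 4, 5, 6, 7, 8].
  Class 2 (3 blocks): {0,1,5}; {2,4,6}; {3,7,8}. Points covered: [0, 1, 2, 3, 4, 5, 6, 7, 8].
All classes full (size 3)? YES. All classes cover every point? YES.
Resolvable? YES.

YES


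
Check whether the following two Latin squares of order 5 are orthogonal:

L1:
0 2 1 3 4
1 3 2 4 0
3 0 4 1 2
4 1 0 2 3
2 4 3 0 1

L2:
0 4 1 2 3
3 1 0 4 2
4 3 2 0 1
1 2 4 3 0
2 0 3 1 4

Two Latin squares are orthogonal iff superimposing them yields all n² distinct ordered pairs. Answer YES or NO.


Form the n² = 25 superimposed pairs (L1[i][j], L2[i][j]), row by row (rows and columns indexed from 0):
row 0: (0,0) (2,4) (1,1) (3,2) (4,3)
row 1: (1,3) (3,1) (2,0) (4,4) (0,2)
row 2: (3,4) (0,3) (4,2) (1,0) (2,1)
row 3: (4,1) (1,2) (0,4) (2,3) (3,0)
row 4: (2,2) (4,0) (3,3) (0,1) (1,4)
Orthogonality requires all 25 pairs distinct.
Check by first coordinate: for each symbol s of L1, list the L2 entries in the n cells where L1 = s; they must all differ.
  L1 = 0: L2 entries (in reading order) 0, 2, 3, 4, 1 — all 5 distinct ✓
  L1 = 1: L2 entries (in reading order) 1, 3, 0, 2, 4 — all 5 distinct ✓
  L1 = 2: L2 entries (in reading order) 4, 0, 1, 3, 2 — all 5 distinct ✓
  L1 = 3: L2 entries (in reading order) 2, 1, 4, 0, 3 — all 5 distinct ✓
  L1 = 4: L2 entries (in reading order) 3, 4, 2, 1, 0 — all 5 distinct ✓
Every symbol of L1 meets every symbol of L2 exactly once, so all 25 pairs are distinct (25 of 25).
Conclusion: YES.

YES


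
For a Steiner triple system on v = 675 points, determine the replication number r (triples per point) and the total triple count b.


An STS(v) is a 2-(v, 3, 1) BIBD: block size k = 3, λ = 1.
Replication: r(k − 1) = λ(v − 1) ⇒ r·2 = 675 − 1 = 674 ⇒ r = 337.
Block count: b = v(v − 1)/6 = 675·674/6 = 454950/6 = 75825.
(Check via bk = vr: 75825·3 = 227475 = 675·337 = 227475 ✓.)

r = 337, b = 75825.


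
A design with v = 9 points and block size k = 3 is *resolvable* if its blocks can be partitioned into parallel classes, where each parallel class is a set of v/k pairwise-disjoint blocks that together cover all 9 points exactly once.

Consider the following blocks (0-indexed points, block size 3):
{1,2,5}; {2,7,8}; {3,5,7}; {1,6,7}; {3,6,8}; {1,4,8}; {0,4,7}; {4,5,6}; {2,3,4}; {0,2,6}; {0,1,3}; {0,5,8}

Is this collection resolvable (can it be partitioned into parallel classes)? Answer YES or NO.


v = 9, block size k = 3, number of blocks = 12.
For resolvability, blocks must partition into parallel classes of size v/k = 3.
Total blocks must therefore be a multiple of 3: 12 = 3·4 + 0 ⇒ divisible ✓.
Greedy packing gives 4 candidate class(es). Each should be a full parallel class (size 3, covers all 9 points).
  Class 1 (3 blocks): {1,2,5}; {3,6,8}; {0,4,7}. Points covered: [0, 1, 2, 3, 4, 5, 6, 7, 8].
  Class 2 (3 blocks): {2,7,8}; {4,5,6}; {0,1,3}. Points covered: [0, 1, 2, 3, 4, 5, 6, 7, 8].
  Class 3 (3 blocks): {3,5,7}; {1,4,8}; {0,2,6}. Points covered: [0, 1, 2, 3, 4, 5, 6, 7, 8].
  Class 4 (3 blocks): {1,6,7}; {2,3,4}; {0,5,8}. Points covered: [0, 1, 2, 3, 4, 5, 6, 7, 8].
All classes full (size 3)? YES. All classes cover every point? YES.
Resolvable? YES.

YES


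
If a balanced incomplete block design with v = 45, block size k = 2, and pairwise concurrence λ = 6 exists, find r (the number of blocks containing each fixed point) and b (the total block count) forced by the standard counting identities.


Any 2-(v, k, λ) BIBD satisfies two necessary conditions:
  (i)  Each point sits in r blocks, and counting incidences through any fixed point gives r(k − 1) = λ(v − 1), so r = λ(v − 1)/(k − 1).
  (ii) Total incidences bk = vr, so b = vr/k.
Step 1: r = λ(v − 1)/(k − 1) = 6·(45 − 1)/(2 − 1) = 6·44/1 = 264/1 = 264.
Step 2: b = vr/k = 45·264/2 = 11880/2 = 5940.
Check integrality: r = 264 ∈ Z ✓, b = 5940 ∈ Z ✓.
(These identities are necessary conditions: they determine r and b for any design with these parameters, but do not by themselves prove that one exists.)

r = 264, b = 5940.


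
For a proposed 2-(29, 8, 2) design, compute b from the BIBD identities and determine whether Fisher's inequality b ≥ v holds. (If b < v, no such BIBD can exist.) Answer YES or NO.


r = λ(v − 1)/(k − 1) = 2·28/7 = 8.
b = vr/k = 29·8/8 = 29.
Fisher's inequality: b ≥ v ⇔ 29 ≥ 29? YES.

YES


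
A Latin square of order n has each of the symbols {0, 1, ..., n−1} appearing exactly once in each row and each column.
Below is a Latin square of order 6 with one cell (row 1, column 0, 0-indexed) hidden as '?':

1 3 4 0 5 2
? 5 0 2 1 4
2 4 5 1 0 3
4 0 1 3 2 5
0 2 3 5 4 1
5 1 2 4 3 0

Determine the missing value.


Row 1 contains symbols [0, 1, 2, 4, 5] — missing [3].
Column 0 contains symbols [0, 1, 2, 4, 5] — missing [3].
The missing symbol must appear in both missing sets; intersection = [3].
Therefore the hidden value is 3.

Missing value = 3.


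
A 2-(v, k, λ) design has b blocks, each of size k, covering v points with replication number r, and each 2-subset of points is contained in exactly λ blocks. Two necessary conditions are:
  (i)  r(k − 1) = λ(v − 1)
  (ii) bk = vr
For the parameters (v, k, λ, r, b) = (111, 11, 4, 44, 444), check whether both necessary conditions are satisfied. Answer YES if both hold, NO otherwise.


Condition (i): r(k − 1) = 44·10 = 440; λ(v − 1) = 4·110 = 440. Match? YES.
Condition (ii): bk = 444·11 = 4884; vr = 111·44 = 4884. Match? YES.
Both conditions hold? YES.

YES


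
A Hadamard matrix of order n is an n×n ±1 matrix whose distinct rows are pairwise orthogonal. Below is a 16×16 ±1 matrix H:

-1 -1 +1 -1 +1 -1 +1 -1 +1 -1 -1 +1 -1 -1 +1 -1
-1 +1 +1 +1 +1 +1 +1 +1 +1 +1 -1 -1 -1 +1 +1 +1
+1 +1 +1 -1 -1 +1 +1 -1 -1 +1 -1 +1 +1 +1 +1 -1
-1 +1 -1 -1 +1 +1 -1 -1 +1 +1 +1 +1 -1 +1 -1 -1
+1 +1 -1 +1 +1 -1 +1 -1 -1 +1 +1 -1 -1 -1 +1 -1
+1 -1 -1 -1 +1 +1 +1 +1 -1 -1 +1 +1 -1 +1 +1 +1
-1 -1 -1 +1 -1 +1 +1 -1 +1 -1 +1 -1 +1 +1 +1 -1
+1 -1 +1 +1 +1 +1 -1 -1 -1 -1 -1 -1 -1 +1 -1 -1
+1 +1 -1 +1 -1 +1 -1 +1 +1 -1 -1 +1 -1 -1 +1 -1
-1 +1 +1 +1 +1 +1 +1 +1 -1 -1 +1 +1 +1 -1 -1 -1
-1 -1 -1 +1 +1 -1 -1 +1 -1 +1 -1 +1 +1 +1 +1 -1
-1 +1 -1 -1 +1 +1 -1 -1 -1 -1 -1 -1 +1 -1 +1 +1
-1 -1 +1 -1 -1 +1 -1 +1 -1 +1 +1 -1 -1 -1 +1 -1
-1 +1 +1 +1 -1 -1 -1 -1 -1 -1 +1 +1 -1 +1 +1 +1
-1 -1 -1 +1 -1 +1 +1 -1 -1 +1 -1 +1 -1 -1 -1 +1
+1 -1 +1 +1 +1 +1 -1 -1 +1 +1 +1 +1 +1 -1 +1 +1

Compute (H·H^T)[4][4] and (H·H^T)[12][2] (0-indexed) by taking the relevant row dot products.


Row 2 of H: [1, 1, 1, -1, -1, 1, 1, -1, -1, 1, -1, 1, 1, 1, 1, -1].
Row 4 of H: [1, 1, -1, 1, 1, -1, 1, -1, -1, 1, 1, -1, -1, -1, 1, -1].
Row 12 of H: [-1, -1, 1, -1, -1, 1, -1, 1, -1, 1, 1, -1, -1, -1, 1, -1].
(H·H^T)[4][4] = Σ_j H[4][j]·H[4][j] = (1)² + (1)² + (-1)² + (1)² + (1)² + (-1)² + (1)² + (-1)² + (-1)² + (1)² + (1)² + (-1)² + (-1)² + (-1)² + (1)² + (-1)² = 1 + 1 + 1 + 1 + 1 + 1 + 1 + 1 + 1 + 1 + 1 + 1 + 1 + 1 + 1 + 1 = 16.
(H·H^T)[12][2] = Σ_j H[12][j]·H[2][j] = (-1)·(1) + (-1)·(1) + (1)·(1) + (-1)·(-1) + (-1)·(-1) + (1)·(1) + (-1)·(1) + (1)·(-1) + (-1)·(-1) + (1)·(1) + (1)·(-1) + (-1)·(1) + (-1)·(1) + (-1)·(1) + (1)·(1) + (-1)·(-1) = -1 + -1 + 1 + 1 + 1 + 1 + -1 + -1 + 1 + 1 + -1 + -1 + -1 + -1 + 1 + 1 = 0.
So rows 12 and 2 are orthogonal; the diagonal entry equals n = 16.

(4,4) entry = 16; (12,2) entry = 0.


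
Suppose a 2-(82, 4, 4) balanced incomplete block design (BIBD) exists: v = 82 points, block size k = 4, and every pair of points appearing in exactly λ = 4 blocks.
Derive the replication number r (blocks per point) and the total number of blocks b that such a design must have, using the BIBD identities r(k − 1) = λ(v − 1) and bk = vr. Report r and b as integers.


Any 2-(v, k, λ) BIBD satisfies two necessary conditions:
  (i)  Each point sits in r blocks, and counting incidences through any fixed point gives r(k − 1) = λ(v − 1), so r = λ(v − 1)/(k − 1).
  (ii) Total incidences bk = vr, so b = vr/k.
Step 1: r = λ(v − 1)/(k − 1) = 4·(82 − 1)/(4 − 1) = 4·81/3 = 324/3 = 108.
Step 2: b = vr/k = 82·108/4 = 8856/4 = 2214.
Check integrality: r = 108 ∈ Z ✓, b = 2214 ∈ Z ✓.
(These identities are necessary conditions: they determine r and b for any design with these parameters, but do not by themselves prove that one exists.)

r = 108, b = 2214.


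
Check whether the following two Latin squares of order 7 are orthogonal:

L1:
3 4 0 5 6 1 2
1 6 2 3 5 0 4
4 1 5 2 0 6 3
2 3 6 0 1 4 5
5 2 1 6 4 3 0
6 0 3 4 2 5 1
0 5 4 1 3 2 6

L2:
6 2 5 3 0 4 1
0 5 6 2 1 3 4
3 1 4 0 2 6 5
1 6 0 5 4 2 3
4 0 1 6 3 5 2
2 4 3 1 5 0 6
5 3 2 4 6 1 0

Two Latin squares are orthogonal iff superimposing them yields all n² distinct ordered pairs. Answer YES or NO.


Form the n² = 49 superimposed pairs (L1[i][j], L2[i][j]), row by row (rows and columns indexed from 0):
row 0: (3,6) (4,2) (0,5) (5,3) (6,0) (1,4) (2,1)
row 1: (1,0) (6,5) (2,6) (3,2) (5,1) (0,3) (4,4)
row 2: (4,3) (1,1) (5,4) (2,0) (0,2) (6,6) (3,5)
row 3: (2,1) (3,6) (6,0) (0,5) (1,4) (4,2) (5,3)
row 4: (5,4) (2,0) (1,1) (6,6) (4,3) (3,5) (0,2)
row 5: (6,2) (0,4) (3,3) (4,1) (2,5) (5,0) (1,6)
row 6: (0,5) (5,3) (4,2) (1,4) (3,6) (2,1) (6,0)
Orthogonality requires all 49 pairs distinct.
But the pair (2,1) repeats: cell (0,6) has L1 = 2, L2 = 1, and cell (3,0) has L1 = 2, L2 = 1.
A repeated pair means some other pair never occurs (only 28 distinct pairs out of 49), so the squares are not orthogonal.
Conclusion: NO.

NO


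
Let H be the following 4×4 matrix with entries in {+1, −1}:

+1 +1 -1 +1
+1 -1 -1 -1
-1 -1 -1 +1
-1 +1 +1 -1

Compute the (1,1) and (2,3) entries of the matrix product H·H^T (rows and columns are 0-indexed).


Row 1 of H: [1, -1, -1, -1].
Row 2 of H: [-1, -1, -1, 1].
Row 3 of H: [-1, 1, 1, -1].
(H·H^T)[1][1] = Σ_j H[1][j]·H[1][j] = (1)² + (-1)² + (-1)² + (-1)² = 1 + 1 + 1 + 1 = 4.
(H·H^T)[2][3] = Σ_j H[2][j]·H[3][j] = (-1)·(-1) + (-1)·(1) + (-1)·(1) + (1)·(-1) = 1 + -1 + -1 + -1 = -2.
Rows 2 and 3 are not orthogonal (dot product = -2 ≠ 0), so H is not a Hadamard matrix.

(1,1) entry = 4; (2,3) entry = -2.


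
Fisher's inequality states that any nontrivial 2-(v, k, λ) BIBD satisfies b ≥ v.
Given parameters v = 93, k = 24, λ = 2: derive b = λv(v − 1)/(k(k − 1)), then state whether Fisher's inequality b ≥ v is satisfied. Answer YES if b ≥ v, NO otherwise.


b = λv(v − 1)/(k(k − 1)) = 2·93·92/(24·23) = 17112/552 = 31.
Compare with v = 93: b < v, so Fisher's inequality fails.

NO


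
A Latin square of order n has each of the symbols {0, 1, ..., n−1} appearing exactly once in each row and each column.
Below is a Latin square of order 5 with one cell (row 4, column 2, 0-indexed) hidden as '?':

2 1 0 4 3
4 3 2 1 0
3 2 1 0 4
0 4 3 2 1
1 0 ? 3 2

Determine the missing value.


Row 4 contains symbols [0, 1, 2, 3] — missing [4].
Column 2 contains symbols [0, 1, 2, 3] — missing [4].
The missing symbol must appear in both missing sets; intersection = [4].
Therefore the hidden value is 4.

Missing value = 4.


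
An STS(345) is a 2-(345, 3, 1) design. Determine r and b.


An STS(v) is a 2-(v, 3, 1) BIBD: block size k = 3, λ = 1.
Replication: r(k − 1) = λ(v − 1) ⇒ r·2 = 345 − 1 = 344 ⇒ r = 172.
Block count: b = v(v − 1)/6 = 345·344/6 = 118680/6 = 19780.

r = 172, b = 19780.


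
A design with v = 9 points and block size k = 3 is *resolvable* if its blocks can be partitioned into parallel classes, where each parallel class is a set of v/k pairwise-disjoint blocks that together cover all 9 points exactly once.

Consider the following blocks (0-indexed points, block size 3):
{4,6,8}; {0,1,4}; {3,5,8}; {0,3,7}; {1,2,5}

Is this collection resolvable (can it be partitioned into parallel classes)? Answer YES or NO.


v = 9, block size k = 3, number of blocks = 5.
For resolvability, blocks must partition into parallel classes of size v/k = 3.
Total blocks must therefore be a multiple of 3: 5 = 3·1 + 2 ⇒ not divisible ✗.
Resolvable? NO.

NO


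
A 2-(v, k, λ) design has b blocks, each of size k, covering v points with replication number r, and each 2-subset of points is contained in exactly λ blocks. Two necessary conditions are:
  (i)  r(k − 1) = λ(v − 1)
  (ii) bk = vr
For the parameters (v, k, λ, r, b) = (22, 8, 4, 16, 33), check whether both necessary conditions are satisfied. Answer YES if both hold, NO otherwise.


Condition (i): r(k − 1) = 16·7 = 112; λ(v − 1) = 4·21 = 84. Match? NO.
Condition (ii): bk = 33·8 = 264; vr = 22·16 = 352. Match? NO.
Both conditions hold? NO.

NO


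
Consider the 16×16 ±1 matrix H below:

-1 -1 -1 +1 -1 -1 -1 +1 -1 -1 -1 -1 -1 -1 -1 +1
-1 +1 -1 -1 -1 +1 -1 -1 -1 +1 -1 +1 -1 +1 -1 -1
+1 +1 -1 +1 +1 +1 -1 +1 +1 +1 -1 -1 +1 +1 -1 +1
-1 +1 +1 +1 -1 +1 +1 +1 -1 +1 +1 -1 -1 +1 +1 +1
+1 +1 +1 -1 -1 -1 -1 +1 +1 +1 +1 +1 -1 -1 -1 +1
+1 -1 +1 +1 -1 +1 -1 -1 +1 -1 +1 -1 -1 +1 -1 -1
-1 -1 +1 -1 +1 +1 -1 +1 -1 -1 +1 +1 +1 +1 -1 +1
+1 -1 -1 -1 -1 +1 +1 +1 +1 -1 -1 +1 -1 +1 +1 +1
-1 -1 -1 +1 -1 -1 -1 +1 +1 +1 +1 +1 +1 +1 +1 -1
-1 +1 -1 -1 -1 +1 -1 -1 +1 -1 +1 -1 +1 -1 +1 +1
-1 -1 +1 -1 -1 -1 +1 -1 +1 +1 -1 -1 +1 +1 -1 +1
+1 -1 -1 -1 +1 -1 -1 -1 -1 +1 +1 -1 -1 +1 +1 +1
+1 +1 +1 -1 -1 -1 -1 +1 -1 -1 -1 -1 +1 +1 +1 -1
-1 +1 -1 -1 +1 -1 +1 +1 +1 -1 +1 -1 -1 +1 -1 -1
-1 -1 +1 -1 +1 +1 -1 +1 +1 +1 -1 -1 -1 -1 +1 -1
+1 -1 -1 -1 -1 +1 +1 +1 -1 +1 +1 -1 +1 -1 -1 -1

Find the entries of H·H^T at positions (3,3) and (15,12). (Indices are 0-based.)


Row 3 of H: [-1, 1, 1, 1, -1, 1, 1, 1, -1, 1, 1, -1, -1, 1, 1, 1].
Row 12 of H: [1, 1, 1, -1, -1, -1, -1, 1, -1, -1, -1, -1, 1, 1, 1, -1].
Row 15 of H: [1, -1, -1, -1, -1, 1, 1, 1, -1, 1, 1, -1, 1, -1, -1, -1].
(H·H^T)[3][3] = Σ_j H[3][j]·H[3][j] = (-1)² + (1)² + (1)² + (1)² + (-1)² + (1)² + (1)² + (1)² + (-1)² + (1)² + (1)² + (-1)² + (-1)² + (1)² + (1)² + (1)² = 1 + 1 + 1 + 1 + 1 + 1 + 1 + 1 + 1 + 1 + 1 + 1 + 1 + 1 + 1 + 1 = 16.
(H·H^T)[15][12] = Σ_j H[15][j]·H[12][j] = (1)·(1) + (-1)·(1) + (-1)·(1) + (-1)·(-1) + (-1)·(-1) + (1)·(-1) + (1)·(-1) + (1)·(1) + (-1)·(-1) + (1)·(-1) + (1)·(-1) + (-1)·(-1) + (1)·(1) + (-1)·(1) + (-1)·(1) + (-1)·(-1) = 1 + -1 + -1 + 1 + 1 + -1 + -1 + 1 + 1 + -1 + -1 + 1 + 1 + -1 + -1 + 1 = 0.
So rows 15 and 12 are orthogonal; the diagonal entry equals n = 16.

(3,3) entry = 16; (15,12) entry = 0.


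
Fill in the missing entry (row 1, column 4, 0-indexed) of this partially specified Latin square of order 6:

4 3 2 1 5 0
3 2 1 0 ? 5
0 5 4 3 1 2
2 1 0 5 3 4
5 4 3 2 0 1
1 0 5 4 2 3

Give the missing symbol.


Row 1 contains symbols [0, 1, 2, 3, 5] — missing [4].
Column 4 contains symbols [0, 1, 2, 3, 5] — missing [4].
The missing symbol must appear in both missing sets; intersection = [4].
Therefore the hidden value is 4.

Missing value = 4.


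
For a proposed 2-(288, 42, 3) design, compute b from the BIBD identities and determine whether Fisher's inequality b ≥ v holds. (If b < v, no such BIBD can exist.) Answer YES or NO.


r = λ(v − 1)/(k − 1) = 3·287/41 = 21.
b = vr/k = 288·21/42 = 144.
Fisher's inequality: b ≥ v ⇔ 144 ≥ 288? NO.

NO


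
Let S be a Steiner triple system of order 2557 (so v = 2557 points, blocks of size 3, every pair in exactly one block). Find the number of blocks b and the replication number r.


An STS(v) is a 2-(v, 3, 1) BIBD: block size k = 3, λ = 1.
Replication: r(k − 1) = λ(v − 1) ⇒ r·2 = 2557 − 1 = 2556 ⇒ r = 1278.
Block count: b = v(v − 1)/6 = 2557·2556/6 = 6535692/6 = 1089282.

r = 1278, b = 1089282.


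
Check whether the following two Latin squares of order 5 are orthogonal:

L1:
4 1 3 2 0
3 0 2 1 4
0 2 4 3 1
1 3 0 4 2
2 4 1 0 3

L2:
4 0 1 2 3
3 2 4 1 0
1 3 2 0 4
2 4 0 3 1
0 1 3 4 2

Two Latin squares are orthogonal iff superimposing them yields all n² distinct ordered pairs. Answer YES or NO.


Form the n² = 25 superimposed pairs (L1[i][j], L2[i][j]), row by row (rows and columns indexed from 0):
row 0: (4,4) (1,0) (3,1) (2,2) (0,3)
row 1: (3,3) (0,2) (2,4) (1,1) (4,0)
row 2: (0,1) (2,3) (4,2) (3,0) (1,4)
row 3: (1,2) (3,4) (0,0) (4,3) (2,1)
row 4: (2,0) (4,1) (1,3) (0,4) (3,2)
Orthogonality requires all 25 pairs distinct.
Check by first coordinate: for each symbol s of L1, list the L2 entries in the n cells where L1 = s; they must all differ.
  L1 = 0: L2 entries (in reading order) 3, 2, 1, 0, 4 — all 5 distinct ✓
  L1 = 1: L2 entries (in reading order) 0, 1, 4, 2, 3 — all 5 distinct ✓
  L1 = 2: L2 entries (in reading order) 2, 4, 3, 1, 0 — all 5 distinct ✓
  L1 = 3: L2 entries (in reading order) 1, 3, 0, 4, 2 — all 5 distinct ✓
  L1 = 4: L2 entries (in reading order) 4, 0, 2, 3, 1 — all 5 distinct ✓
Every symbol of L1 meets every symbol of L2 exactly once, so all 25 pairs are distinct (25 of 25).
Conclusion: YES.

YES


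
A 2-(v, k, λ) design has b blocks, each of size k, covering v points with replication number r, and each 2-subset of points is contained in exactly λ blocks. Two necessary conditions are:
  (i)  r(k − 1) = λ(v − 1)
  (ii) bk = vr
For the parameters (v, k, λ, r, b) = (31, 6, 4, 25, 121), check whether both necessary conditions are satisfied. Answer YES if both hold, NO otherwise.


Condition (i): r(k − 1) = 25·5 = 125; λ(v − 1) = 4·30 = 120. Match? NO.
Condition (ii): bk = 121·6 = 726; vr = 31·25 = 775. Match? NO.
Both conditions hold? NO.

NO


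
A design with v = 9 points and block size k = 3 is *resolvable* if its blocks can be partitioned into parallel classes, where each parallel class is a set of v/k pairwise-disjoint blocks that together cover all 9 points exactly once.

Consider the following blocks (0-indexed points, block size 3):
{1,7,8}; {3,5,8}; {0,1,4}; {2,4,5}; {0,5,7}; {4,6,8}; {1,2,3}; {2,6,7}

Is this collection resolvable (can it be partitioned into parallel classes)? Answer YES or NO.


v = 9, block size k = 3, number of blocks = 8.
For resolvability, blocks must partition into parallel classes of size v/k = 3.
Total blocks must therefore be a multiple of 3: 8 = 3·2 + 2 ⇒ not divisible ✗.
Resolvable? NO.

NO


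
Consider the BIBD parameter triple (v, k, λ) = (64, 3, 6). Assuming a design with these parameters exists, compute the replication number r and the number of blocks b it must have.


Any 2-(v, k, λ) BIBD satisfies two necessary conditions:
  (i)  Each point sits in r blocks, and counting incidences through any fixed point gives r(k − 1) = λ(v − 1), so r = λ(v − 1)/(k − 1).
  (ii) Total incidences bk = vr, so b = vr/k.
Step 1: r = λ(v − 1)/(k − 1) = 6·(64 − 1)/(3 − 1) = 6·63/2 = 378/2 = 189.
Step 2: b = vr/k = 64·189/3 = 12096/3 = 4032.
Check integrality: r = 189 ∈ Z ✓, b = 4032 ∈ Z ✓.
(These identities are necessary conditions: they determine r and b for any design with these parameters, but do not by themselves prove that one exists.)

r = 189, b = 4032.


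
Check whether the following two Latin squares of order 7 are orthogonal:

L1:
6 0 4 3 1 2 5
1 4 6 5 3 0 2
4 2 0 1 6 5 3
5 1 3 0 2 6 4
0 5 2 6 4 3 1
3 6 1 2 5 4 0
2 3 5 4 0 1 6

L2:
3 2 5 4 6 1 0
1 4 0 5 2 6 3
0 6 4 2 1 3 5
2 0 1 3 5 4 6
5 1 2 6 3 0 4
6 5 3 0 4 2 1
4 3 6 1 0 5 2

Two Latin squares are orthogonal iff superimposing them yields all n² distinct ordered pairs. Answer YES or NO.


Form the n² = 49 superimposed pairs (L1[i][j], L2[i][j]), row by row (rows and columns indexed from 0):
row 0: (6,3) (0,2) (4,5) (3,4) (1,6) (2,1) (5,0)
row 1: (1,1) (4,4) (6,0) (5,5) (3,2) (0,6) (2,3)
row 2: (4,0) (2,6) (0,4) (1,2) (6,1) (5,3) (3,5)
row 3: (5,2) (1,0) (3,1) (0,3) (2,5) (6,4) (4,6)
row 4: (0,5) (5,1) (2,2) (6,6) (4,3) (3,0) (1,4)
row 5: (3,6) (6,5) (1,3) (2,0) (5,4) (4,2) (0,1)
row 6: (2,4) (3,3) (5,6) (4,1) (0,0) (1,5) (6,2)
Orthogonality requires all 49 pairs distinct.
Check by first coordinate: for each symbol s of L1, list the L2 entries in the n cells where L1 = s; they must all differ.
  L1 = 0: L2 entries (in reading order) 2, 6, 4, 3, 5, 1, 0 — all 7 distinct ✓
  L1 = 1: L2 entries (in reading order) 6, 1, 2, 0, 4, 3, 5 — all 7 distinct ✓
  L1 = 2: L2 entries (in reading order) 1, 3, 6, 5, 2, 0, 4 — all 7 distinct ✓
  L1 = 3: L2 entries (in reading order) 4, 2, 5, 1, 0, 6, 3 — all 7 distinct ✓
  L1 = 4: L2 entries (in reading order) 5, 4, 0, 6, 3, 2, 1 — all 7 distinct ✓
  L1 = 5: L2 entries (in reading order) 0, 5, 3, 2, 1, 4, 6 — all 7 distinct ✓
  L1 = 6: L2 entries (in reading order) 3, 0, 1, 4, 6, 5, 2 — all 7 distinct ✓
Every symbol of L1 meets every symbol of L2 exactly once, so all 49 pairs are distinct (49 of 49).
Conclusion: YES.

YES


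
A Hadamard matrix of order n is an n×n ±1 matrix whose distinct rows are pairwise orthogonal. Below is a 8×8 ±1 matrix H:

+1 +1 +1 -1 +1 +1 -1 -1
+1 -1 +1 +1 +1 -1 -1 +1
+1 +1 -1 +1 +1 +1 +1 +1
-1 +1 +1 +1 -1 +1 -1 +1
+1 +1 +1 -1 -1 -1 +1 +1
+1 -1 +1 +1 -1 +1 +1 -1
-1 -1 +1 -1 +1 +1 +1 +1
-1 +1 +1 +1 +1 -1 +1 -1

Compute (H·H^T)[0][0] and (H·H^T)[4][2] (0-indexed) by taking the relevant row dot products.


Row 0 of H: [1, 1, 1, -1, 1, 1, -1, -1].
Row 2 of H: [1, 1, -1, 1, 1, 1, 1, 1].
Row 4 of H: [1, 1, 1, -1, -1, -1, 1, 1].
(H·H^T)[0][0] = Σ_j H[0][j]·H[0][j] = (1)² + (1)² + (1)² + (-1)² + (1)² + (1)² + (-1)² + (-1)² = 1 + 1 + 1 + 1 + 1 + 1 + 1 + 1 = 8.
(H·H^T)[4][2] = Σ_j H[4][j]·H[2][j] = (1)·(1) + (1)·(1) + (1)·(-1) + (-1)·(1) + (-1)·(1) + (-1)·(1) + (1)·(1) + (1)·(1) = 1 + 1 + -1 + -1 + -1 + -1 + 1 + 1 = 0.
So rows 4 and 2 are orthogonal; the diagonal entry equals n = 8.

(0,0) entry = 8; (4,2) entry = 0.


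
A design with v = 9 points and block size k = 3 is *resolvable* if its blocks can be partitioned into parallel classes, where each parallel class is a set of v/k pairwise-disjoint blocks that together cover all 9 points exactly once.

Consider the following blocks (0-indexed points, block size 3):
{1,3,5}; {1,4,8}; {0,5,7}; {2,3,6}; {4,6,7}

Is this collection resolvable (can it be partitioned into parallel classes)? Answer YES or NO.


v = 9, block size k = 3, number of blocks = 5.
For resolvability, blocks must partition into parallel classes of size v/k = 3.
Total blocks must therefore be a multiple of 3: 5 = 3·1 + 2 ⇒ not divisible ✗.
Resolvable? NO.

NO


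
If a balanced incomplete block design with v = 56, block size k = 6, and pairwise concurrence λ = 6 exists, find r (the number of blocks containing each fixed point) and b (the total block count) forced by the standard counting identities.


Any 2-(v, k, λ) BIBD satisfies two necessary conditions:
  (i)  Each point sits in r blocks, and counting incidences through any fixed point gives r(k − 1) = λ(v − 1), so r = λ(v − 1)/(k − 1).
  (ii) Total incidences bk = vr, so b = vr/k.
Step 1: r = λ(v − 1)/(k − 1) = 6·(56 − 1)/(6 − 1) = 6·55/5 = 330/5 = 66.
Step 2: b = vr/k = 56·66/6 = 3696/6 = 616.
Check integrality: r = 66 ∈ Z ✓, b = 616 ∈ Z ✓.
(These identities are necessary conditions: they determine r and b for any design with these parameters, but do not by themselves prove that one exists.)

r = 66, b = 616.


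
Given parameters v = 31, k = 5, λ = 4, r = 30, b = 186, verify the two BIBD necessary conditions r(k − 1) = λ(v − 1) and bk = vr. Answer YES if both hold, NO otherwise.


Condition (i): r(k − 1) = 30·4 = 120; λ(v − 1) = 4·30 = 120. Match? YES.
Condition (ii): bk = 186·5 = 930; vr = 31·30 = 930. Match? YES.
Both conditions hold? YES.

YES


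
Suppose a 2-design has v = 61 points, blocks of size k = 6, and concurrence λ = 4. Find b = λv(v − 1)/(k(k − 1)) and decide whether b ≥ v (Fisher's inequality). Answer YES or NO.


b = λv(v − 1)/(k(k − 1)) = 4·61·60/(6·5) = 14640/30 = 488.
Compare with v = 61: b ≥ v, so Fisher's inequality holds.

YES
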